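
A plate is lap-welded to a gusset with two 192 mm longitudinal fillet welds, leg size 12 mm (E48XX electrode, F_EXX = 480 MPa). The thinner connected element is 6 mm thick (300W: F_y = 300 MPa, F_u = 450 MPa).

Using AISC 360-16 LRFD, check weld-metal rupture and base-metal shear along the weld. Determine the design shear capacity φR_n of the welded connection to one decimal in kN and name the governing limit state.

Weld metal: throat = 0.707×12 = 8.484 mm, L = 2×192 = 384 mm. φR_n = 0.75 × 0.6 × 480 × 8.484 × 384 = 703.7 kN.
Base metal shear (6 mm plate): yield φR_n = 1.0×0.6×300×6×384 = 414.7 kN; rupture φR_n = 0.75×0.6×450×6×384 = 466.6 kN; take 414.7 kN (yield).
Governing: min(703.7, 414.7) = 414.7 kN → base-metal shear.

414.7 kN (base-metal shear governs)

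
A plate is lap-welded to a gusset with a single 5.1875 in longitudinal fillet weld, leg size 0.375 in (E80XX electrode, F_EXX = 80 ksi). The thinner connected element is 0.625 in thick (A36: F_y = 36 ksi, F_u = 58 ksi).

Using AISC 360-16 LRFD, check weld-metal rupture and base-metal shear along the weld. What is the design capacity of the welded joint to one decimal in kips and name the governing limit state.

Weld metal: throat = 0.707×0.375 = 0.26513 in, L = 5.1875 in. φR_n = 0.75 × 0.6 × 80 × 0.26513 × 5.1875 = 49.5 kips.
Base metal shear (0.625 in plate): yield φR_n = 1.0×0.6×36×0.625×5.1875 = 70.0 kips; rupture φR_n = 0.75×0.6×58×0.625×5.1875 = 84.6 kips; take 70.0 kips (yield).
Governing: min(49.5, 70.0) = 49.5 kips → weld metal.

49.5 kips (weld metal governs)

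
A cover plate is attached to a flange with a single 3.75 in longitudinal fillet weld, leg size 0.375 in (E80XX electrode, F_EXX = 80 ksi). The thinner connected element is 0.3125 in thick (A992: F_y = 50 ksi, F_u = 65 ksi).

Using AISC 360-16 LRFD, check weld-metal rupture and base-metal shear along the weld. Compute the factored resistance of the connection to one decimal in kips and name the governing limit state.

Weld metal: throat = 0.707×0.375 = 0.26513 in, L = 3.75 in. φR_n = 0.75 × 0.6 × 80 × 0.26513 × 3.75 = 35.8 kips.
Base metal shear (0.3125 in plate): yield φR_n = 1.0×0.6×50×0.3125×3.75 = 35.2 kips; rupture φR_n = 0.75×0.6×65×0.3125×3.75 = 34.3 kips; take 34.3 kips (rupture).
Governing: min(35.8, 34.3) = 34.3 kips → base-metal shear.

34.3 kips (base-metal shear governs)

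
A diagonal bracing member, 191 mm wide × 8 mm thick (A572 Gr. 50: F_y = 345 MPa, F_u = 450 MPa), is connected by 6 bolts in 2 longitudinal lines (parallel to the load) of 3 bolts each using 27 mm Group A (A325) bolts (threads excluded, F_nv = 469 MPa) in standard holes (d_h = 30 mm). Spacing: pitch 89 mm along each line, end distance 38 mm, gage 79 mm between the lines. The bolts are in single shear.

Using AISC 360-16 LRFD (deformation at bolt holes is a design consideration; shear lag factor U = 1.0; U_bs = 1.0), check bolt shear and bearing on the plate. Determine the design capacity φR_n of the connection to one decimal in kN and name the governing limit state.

Bolt shear: A_b = π(27)²/4 = 572.56 mm². φR_n = 0.75 × 469 × 572.56 × 6 × 1 = 1208.4 kN.
Bearing (8 mm plate, F_u = 450 MPa): end bolts L_c = 38 − 30/2 = 23, R_n = min(1.2×23×8×450, 2.4×27×8×450) = 99.36 kN/bolt; interior L_c = 89 − 30 = 59, R_n = 233.28 kN/bolt. φR_n = 0.75 × (2×99.36 + 4×233.28) = 848.9 kN.
Governing: min(1208.4, 848.9) = 848.9 kN → bearing.

848.9 kN (bearing governs)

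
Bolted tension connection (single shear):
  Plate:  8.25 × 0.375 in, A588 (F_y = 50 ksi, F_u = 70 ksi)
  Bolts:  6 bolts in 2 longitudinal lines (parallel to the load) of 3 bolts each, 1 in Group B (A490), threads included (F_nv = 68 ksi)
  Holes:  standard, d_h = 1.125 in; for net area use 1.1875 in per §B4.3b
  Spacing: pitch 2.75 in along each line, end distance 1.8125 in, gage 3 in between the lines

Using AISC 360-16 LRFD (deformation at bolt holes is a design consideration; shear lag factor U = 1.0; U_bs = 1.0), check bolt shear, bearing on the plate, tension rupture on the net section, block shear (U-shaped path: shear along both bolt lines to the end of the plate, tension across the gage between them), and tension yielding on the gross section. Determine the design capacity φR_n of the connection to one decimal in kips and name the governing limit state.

Bolt shear: A_b = π(1)²/4 = 0.7854 in². φR_n = 0.75 × 68 × 0.7854 × 6 × 1 = 240.3 kips.
Bearing (0.375 in plate, F_u = 70 ksi): end bolts L_c = 1.8125 − 1.125/2 = 1.25, R_n = min(1.2×1.25×0.375×70, 2.4×1×0.375×70) = 39.375 kips/bolt; interior L_c = 2.75 − 1.125 = 1.625, R_n = 51.188 kips/bolt. φR_n = 0.75 × (2×39.375 + 4×51.188) = 212.6 kips.
Tension rupture (net): A_n = (8.25 − 2×1.1875)×0.375 = 2.2031 in² (U = 1.0, A_e = A_n). φR_n = 0.75 × 70 × 2.2031 = 115.7 kips.
Block shear: shear path 2×[1.8125+2×2.75] = 2×7.3125 in, A_gv = 5.4844, A_nv = 2×(7.3125 − 2.5×1.1875)×0.375 = 3.2578 in²; tension across gage: (3 − 1×1.1875)×0.375 = 0.67969 in². R_n = min(0.6×70×3.2578, 0.6×50×5.4844) + 1.0×70×0.67969 = min(136.83, 164.53) + 47.578 = 184.41 kips. φR_n = 0.75 × 184.41 = 138.3 kips.
Tension yield (gross): A_g = 8.25×0.375 = 3.0938 in². φR_n = 0.90 × 50 × 3.0938 = 139.2 kips.
Governing: min(240.3, 212.6, 115.7, 138.3, 139.2) = 115.7 kips → net-section rupture.

115.7 kips (net-section rupture governs)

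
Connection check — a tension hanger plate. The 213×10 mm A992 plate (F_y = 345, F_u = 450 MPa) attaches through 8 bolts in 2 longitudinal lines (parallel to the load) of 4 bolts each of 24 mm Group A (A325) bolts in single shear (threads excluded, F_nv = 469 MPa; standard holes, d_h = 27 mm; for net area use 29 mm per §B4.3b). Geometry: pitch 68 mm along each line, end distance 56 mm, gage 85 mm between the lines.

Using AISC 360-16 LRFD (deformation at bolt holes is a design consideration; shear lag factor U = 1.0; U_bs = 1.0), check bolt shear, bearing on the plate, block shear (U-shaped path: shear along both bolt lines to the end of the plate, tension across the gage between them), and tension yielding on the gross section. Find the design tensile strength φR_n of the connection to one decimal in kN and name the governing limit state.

Bolt shear: A_b = π(24)²/4 = 452.39 mm². φR_n = 0.75 × 469 × 452.39 × 8 × 1 = 1273.0 kN.
Bearing (10 mm plate, F_u = 450 MPa): end bolts L_c = 56 − 27/2 = 42.5, R_n = min(1.2×42.5×10×450, 2.4×24×10×450) = 229.5 kN/bolt; interior L_c = 68 − 27 = 41, R_n = 221.4 kN/bolt. φR_n = 0.75 × (2×229.5 + 6×221.4) = 1340.6 kN.
Block shear: shear path 2×[56+3×68] = 2×260 mm, A_gv = 5200, A_nv = 2×(260 − 3.5×29)×10 = 3170 mm²; tension across gage: (85 − 1×29)×10 = 560 mm². R_n = min(0.6×450×3170, 0.6×345×5200) + 1.0×450×560 = min(855.9, 1076.4) + 252 = 1107.9 kN. φR_n = 0.75 × 1107.9 = 830.9 kN.
Tension yield (gross): A_g = 213×10 = 2130 mm². φR_n = 0.90 × 345 × 2130 = 661.4 kN.
Governing: min(1273.0, 1340.6, 830.9, 661.4) = 661.4 kN → gross-section yield.

661.4 kN (gross-section yield governs)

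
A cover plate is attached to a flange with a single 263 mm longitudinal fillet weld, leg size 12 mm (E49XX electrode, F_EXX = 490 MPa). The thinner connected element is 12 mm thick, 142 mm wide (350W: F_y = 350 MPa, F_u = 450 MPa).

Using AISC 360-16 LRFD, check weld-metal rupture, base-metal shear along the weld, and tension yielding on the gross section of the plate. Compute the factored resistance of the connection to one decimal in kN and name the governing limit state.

492.0 kN (weld metal governs)

Weld metal: throat = 0.707×12 = 8.484 mm, L = 263 mm. φR_n = 0.75 × 0.6 × 490 × 8.484 × 263 = 492.0 kN.
Base metal shear (12 mm plate): yield φR_n = 1.0×0.6×350×12×263 = 662.8 kN; rupture φR_n = 0.75×0.6×450×12×263 = 639.1 kN; take 639.1 kN (rupture).
Tension yield (gross): A_g = 142×12 = 1704 mm². φR_n = 0.90 × 350 × 1704 = 536.8 kN.
Governing: min(492.0, 639.1, 536.8) = 492.0 kN → weld metal.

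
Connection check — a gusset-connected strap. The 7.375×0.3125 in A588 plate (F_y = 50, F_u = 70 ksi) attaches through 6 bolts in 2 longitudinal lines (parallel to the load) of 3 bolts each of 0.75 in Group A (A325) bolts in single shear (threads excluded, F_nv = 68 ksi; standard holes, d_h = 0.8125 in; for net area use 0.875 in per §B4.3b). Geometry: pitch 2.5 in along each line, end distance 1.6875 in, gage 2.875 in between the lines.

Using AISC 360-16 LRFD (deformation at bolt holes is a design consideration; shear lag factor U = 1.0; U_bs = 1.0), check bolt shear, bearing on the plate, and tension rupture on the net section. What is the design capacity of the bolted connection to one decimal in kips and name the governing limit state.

92.3 kips (net-section rupture governs)

Bolt shear: A_b = π(0.75)²/4 = 0.44179 in². φR_n = 0.75 × 68 × 0.44179 × 6 × 1 = 135.2 kips.
Bearing (0.3125 in plate, F_u = 70 ksi): end bolts L_c = 1.6875 − 0.8125/2 = 1.28125, R_n = min(1.2×1.28125×0.3125×70, 2.4×0.75×0.3125×70) = 33.633 kips/bolt; interior L_c = 2.5 − 0.8125 = 1.6875, R_n = 39.375 kips/bolt. φR_n = 0.75 × (2×33.633 + 4×39.375) = 168.6 kips.
Tension rupture (net): A_n = (7.375 − 2×0.875)×0.3125 = 1.7578 in² (U = 1.0, A_e = A_n). φR_n = 0.75 × 70 × 1.7578 = 92.3 kips.
Governing: min(135.2, 168.6, 92.3) = 92.3 kips → net-section rupture.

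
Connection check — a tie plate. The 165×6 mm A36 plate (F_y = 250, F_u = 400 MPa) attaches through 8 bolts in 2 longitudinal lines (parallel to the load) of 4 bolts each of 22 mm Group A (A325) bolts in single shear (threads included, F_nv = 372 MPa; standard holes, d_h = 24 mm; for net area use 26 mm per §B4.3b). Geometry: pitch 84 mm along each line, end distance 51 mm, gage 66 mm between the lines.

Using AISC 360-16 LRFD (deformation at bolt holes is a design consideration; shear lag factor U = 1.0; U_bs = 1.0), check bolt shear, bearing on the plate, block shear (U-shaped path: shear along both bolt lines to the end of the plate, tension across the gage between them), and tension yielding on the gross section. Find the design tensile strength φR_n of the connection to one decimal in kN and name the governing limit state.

222.8 kN (gross-section yield governs)

Bolt shear: A_b = π(22)²/4 = 380.13 mm². φR_n = 0.75 × 372 × 380.13 × 8 × 1 = 848.5 kN.
Bearing (6 mm plate, F_u = 400 MPa): end bolts L_c = 51 − 24/2 = 39, R_n = min(1.2×39×6×400, 2.4×22×6×400) = 112.32 kN/bolt; interior L_c = 84 − 24 = 60, R_n = 126.72 kN/bolt. φR_n = 0.75 × (2×112.32 + 6×126.72) = 738.7 kN.
Block shear: shear path 2×[51+3×84] = 2×303 mm, A_gv = 3636, A_nv = 2×(303 − 3.5×26)×6 = 2544 mm²; tension across gage: (66 − 1×26)×6 = 240 mm². R_n = min(0.6×400×2544, 0.6×250×3636) + 1.0×400×240 = min(610.56, 545.4) + 96 = 641.4 kN. φR_n = 0.75 × 641.4 = 481.1 kN.
Tension yield (gross): A_g = 165×6 = 990 mm². φR_n = 0.90 × 250 × 990 = 222.8 kN.
Governing: min(848.5, 738.7, 481.1, 222.8) = 222.8 kN → gross-section yield.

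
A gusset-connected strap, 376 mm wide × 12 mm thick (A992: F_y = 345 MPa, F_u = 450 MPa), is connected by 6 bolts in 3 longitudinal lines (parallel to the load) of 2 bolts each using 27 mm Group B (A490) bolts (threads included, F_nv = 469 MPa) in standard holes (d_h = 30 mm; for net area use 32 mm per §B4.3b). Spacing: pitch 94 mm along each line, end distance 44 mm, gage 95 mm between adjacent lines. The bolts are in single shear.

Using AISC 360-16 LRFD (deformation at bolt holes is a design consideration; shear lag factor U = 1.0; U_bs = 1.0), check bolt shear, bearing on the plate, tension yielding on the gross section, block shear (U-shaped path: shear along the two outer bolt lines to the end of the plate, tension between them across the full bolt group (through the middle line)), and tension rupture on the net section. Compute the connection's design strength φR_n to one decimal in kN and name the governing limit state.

947.7 kN (block shear governs)

Bolt shear: A_b = π(27)²/4 = 572.56 mm². φR_n = 0.75 × 469 × 572.56 × 6 × 1 = 1208.4 kN.
Bearing (12 mm plate, F_u = 450 MPa): end bolts L_c = 44 − 30/2 = 29, R_n = min(1.2×29×12×450, 2.4×27×12×450) = 187.92 kN/bolt; interior L_c = 94 − 30 = 64, R_n = 349.92 kN/bolt. φR_n = 0.75 × (3×187.92 + 3×349.92) = 1210.1 kN.
Tension yield (gross): A_g = 376×12 = 4512 mm². φR_n = 0.90 × 345 × 4512 = 1401.0 kN.
Block shear: shear path 2×[44+1×94] = 2×138 mm, A_gv = 3312, A_nv = 2×(138 − 1.5×32)×12 = 2160 mm²; tension across gage: (190 − 2×32)×12 = 1512 mm². R_n = min(0.6×450×2160, 0.6×345×3312) + 1.0×450×1512 = min(583.2, 685.58) + 680.4 = 1263.6 kN. φR_n = 0.75 × 1263.6 = 947.7 kN.
Tension rupture (net): A_n = (376 − 3×32)×12 = 3360 mm² (U = 1.0, A_e = A_n). φR_n = 0.75 × 450 × 3360 = 1134.0 kN.
Governing: min(1208.4, 1210.1, 1401.0, 947.7, 1134.0) = 947.7 kN → block shear.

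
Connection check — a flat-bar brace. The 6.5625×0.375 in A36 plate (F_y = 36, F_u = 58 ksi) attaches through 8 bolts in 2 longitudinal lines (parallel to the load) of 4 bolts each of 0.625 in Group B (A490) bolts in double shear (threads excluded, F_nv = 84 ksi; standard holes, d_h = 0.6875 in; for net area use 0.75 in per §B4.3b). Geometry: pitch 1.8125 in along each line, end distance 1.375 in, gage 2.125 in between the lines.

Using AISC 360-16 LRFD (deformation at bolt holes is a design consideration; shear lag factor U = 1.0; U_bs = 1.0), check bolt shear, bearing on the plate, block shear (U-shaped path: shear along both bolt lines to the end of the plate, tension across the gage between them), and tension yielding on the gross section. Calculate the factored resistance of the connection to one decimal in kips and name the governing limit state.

Bolt shear: A_b = π(0.625)²/4 = 0.3068 in². φR_n = 0.75 × 84 × 0.3068 × 8 × 2 = 309.3 kips.
Bearing (0.375 in plate, F_u = 58 ksi): end bolts L_c = 1.375 − 0.6875/2 = 1.03125, R_n = min(1.2×1.03125×0.375×58, 2.4×0.625×0.375×58) = 26.916 kips/bolt; interior L_c = 1.8125 − 0.6875 = 1.125, R_n = 29.363 kips/bolt. φR_n = 0.75 × (2×26.916 + 6×29.363) = 172.5 kips.
Block shear: shear path 2×[1.375+3×1.8125] = 2×6.8125 in, A_gv = 5.1094, A_nv = 2×(6.8125 − 3.5×0.75)×0.375 = 3.1406 in²; tension across gage: (2.125 − 1×0.75)×0.375 = 0.51563 in². R_n = min(0.6×58×3.1406, 0.6×36×5.1094) + 1.0×58×0.51563 = min(109.29, 110.36) + 29.907 = 139.2 kips. φR_n = 0.75 × 139.2 = 104.4 kips.
Tension yield (gross): A_g = 6.5625×0.375 = 2.4609 in². φR_n = 0.90 × 36 × 2.4609 = 79.7 kips.
Governing: min(309.3, 172.5, 104.4, 79.7) = 79.7 kips → gross-section yield.

79.7 kips (gross-section yield governs)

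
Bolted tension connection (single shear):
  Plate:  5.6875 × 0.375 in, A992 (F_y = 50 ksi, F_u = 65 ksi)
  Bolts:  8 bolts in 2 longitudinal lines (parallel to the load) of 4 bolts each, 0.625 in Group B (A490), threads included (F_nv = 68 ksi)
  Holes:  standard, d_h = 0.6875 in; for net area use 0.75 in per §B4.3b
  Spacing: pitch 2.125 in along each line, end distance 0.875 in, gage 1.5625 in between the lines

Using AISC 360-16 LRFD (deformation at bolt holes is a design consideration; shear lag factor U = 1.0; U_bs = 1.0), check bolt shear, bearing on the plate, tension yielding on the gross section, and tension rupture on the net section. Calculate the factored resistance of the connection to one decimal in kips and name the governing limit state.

76.6 kips (net-section rupture governs)

Bolt shear: A_b = π(0.625)²/4 = 0.3068 in². φR_n = 0.75 × 68 × 0.3068 × 8 × 1 = 125.2 kips.
Bearing (0.375 in plate, F_u = 65 ksi): end bolts L_c = 0.875 − 0.6875/2 = 0.53125, R_n = min(1.2×0.53125×0.375×65, 2.4×0.625×0.375×65) = 15.539 kips/bolt; interior L_c = 2.125 − 0.6875 = 1.4375, R_n = 36.563 kips/bolt. φR_n = 0.75 × (2×15.539 + 6×36.563) = 187.8 kips.
Tension yield (gross): A_g = 5.6875×0.375 = 2.1328 in². φR_n = 0.90 × 50 × 2.1328 = 96.0 kips.
Tension rupture (net): A_n = (5.6875 − 2×0.75)×0.375 = 1.5703 in² (U = 1.0, A_e = A_n). φR_n = 0.75 × 65 × 1.5703 = 76.6 kips.
Governing: min(125.2, 187.8, 96.0, 76.6) = 76.6 kips → net-section rupture.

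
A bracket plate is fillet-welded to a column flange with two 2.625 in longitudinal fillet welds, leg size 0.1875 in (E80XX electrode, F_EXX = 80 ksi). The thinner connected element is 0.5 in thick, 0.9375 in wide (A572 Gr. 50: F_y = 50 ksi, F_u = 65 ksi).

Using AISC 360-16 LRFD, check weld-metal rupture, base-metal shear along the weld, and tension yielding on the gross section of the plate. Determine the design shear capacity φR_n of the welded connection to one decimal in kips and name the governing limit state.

21.1 kips (gross-section yield governs)

Weld metal: throat = 0.707×0.1875 = 0.13256 in, L = 2×2.625 = 5.25 in. φR_n = 0.75 × 0.6 × 80 × 0.13256 × 5.25 = 25.1 kips.
Base metal shear (0.5 in plate): yield φR_n = 1.0×0.6×50×0.5×5.25 = 78.8 kips; rupture φR_n = 0.75×0.6×65×0.5×5.25 = 76.8 kips; take 76.8 kips (rupture).
Tension yield (gross): A_g = 0.9375×0.5 = 0.46875 in². φR_n = 0.90 × 50 × 0.46875 = 21.1 kips.
Governing: min(25.1, 76.8, 21.1) = 21.1 kips → gross-section yield.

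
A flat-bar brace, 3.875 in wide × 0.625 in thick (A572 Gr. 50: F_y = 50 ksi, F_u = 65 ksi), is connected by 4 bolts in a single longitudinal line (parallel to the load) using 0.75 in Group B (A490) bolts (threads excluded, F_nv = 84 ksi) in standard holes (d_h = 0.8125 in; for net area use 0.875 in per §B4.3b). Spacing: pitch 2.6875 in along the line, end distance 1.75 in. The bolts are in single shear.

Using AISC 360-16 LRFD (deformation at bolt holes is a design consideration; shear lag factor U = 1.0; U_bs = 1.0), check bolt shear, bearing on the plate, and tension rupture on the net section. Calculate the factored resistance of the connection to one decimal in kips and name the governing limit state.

Bolt shear: A_b = π(0.75)²/4 = 0.44179 in². φR_n = 0.75 × 84 × 0.44179 × 4 × 1 = 111.3 kips.
Bearing (0.625 in plate, F_u = 65 ksi): end bolts L_c = 1.75 − 0.8125/2 = 1.34375, R_n = min(1.2×1.34375×0.625×65, 2.4×0.75×0.625×65) = 65.508 kips/bolt; interior L_c = 2.6875 − 0.8125 = 1.875, R_n = 73.125 kips/bolt. φR_n = 0.75 × (1×65.508 + 3×73.125) = 213.7 kips.
Tension rupture (net): A_n = (3.875 − 1×0.875)×0.625 = 1.875 in² (U = 1.0, A_e = A_n). φR_n = 0.75 × 65 × 1.875 = 91.4 kips.
Governing: min(111.3, 213.7, 91.4) = 91.4 kips → net-section rupture.

91.4 kips (net-section rupture governs)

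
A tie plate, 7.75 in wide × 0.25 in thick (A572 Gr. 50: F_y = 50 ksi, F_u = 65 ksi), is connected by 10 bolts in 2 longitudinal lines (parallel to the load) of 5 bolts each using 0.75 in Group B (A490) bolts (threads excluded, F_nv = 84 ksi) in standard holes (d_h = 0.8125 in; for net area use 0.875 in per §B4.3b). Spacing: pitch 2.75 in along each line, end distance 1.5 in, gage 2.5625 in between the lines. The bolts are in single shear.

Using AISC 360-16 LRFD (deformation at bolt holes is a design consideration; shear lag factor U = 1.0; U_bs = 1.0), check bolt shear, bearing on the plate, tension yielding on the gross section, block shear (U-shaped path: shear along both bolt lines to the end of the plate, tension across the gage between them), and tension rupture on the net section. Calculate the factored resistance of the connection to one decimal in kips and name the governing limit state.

Bolt shear: A_b = π(0.75)²/4 = 0.44179 in². φR_n = 0.75 × 84 × 0.44179 × 10 × 1 = 278.3 kips.
Bearing (0.25 in plate, F_u = 65 ksi): end bolts L_c = 1.5 − 0.8125/2 = 1.09375, R_n = min(1.2×1.09375×0.25×65, 2.4×0.75×0.25×65) = 21.328 kips/bolt; interior L_c = 2.75 − 0.8125 = 1.9375, R_n = 29.25 kips/bolt. φR_n = 0.75 × (2×21.328 + 8×29.25) = 207.5 kips.
Tension yield (gross): A_g = 7.75×0.25 = 1.9375 in². φR_n = 0.90 × 50 × 1.9375 = 87.2 kips.
Block shear: shear path 2×[1.5+4×2.75] = 2×12.5 in, A_gv = 6.25, A_nv = 2×(12.5 − 4.5×0.875)×0.25 = 4.2813 in²; tension across gage: (2.5625 − 1×0.875)×0.25 = 0.42188 in². R_n = min(0.6×65×4.2813, 0.6×50×6.25) + 1.0×65×0.42188 = min(166.97, 187.5) + 27.422 = 194.39 kips. φR_n = 0.75 × 194.39 = 145.8 kips.
Tension rupture (net): A_n = (7.75 − 2×0.875)×0.25 = 1.5 in² (U = 1.0, A_e = A_n). φR_n = 0.75 × 65 × 1.5 = 73.1 kips.
Governing: min(278.3, 207.5, 87.2, 145.8, 73.1) = 73.1 kips → net-section rupture.

73.1 kips (net-section rupture governs)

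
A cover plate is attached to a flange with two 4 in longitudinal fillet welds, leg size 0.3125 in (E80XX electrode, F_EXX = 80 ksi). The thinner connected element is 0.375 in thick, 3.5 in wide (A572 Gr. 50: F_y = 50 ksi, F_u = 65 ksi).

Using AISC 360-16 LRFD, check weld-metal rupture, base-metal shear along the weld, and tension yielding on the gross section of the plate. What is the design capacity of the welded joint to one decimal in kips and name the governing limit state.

Weld metal: throat = 0.707×0.3125 = 0.22094 in, L = 2×4 = 8 in. φR_n = 0.75 × 0.6 × 80 × 0.22094 × 8 = 63.6 kips.
Base metal shear (0.375 in plate): yield φR_n = 1.0×0.6×50×0.375×8 = 90.0 kips; rupture φR_n = 0.75×0.6×65×0.375×8 = 87.8 kips; take 87.8 kips (rupture).
Tension yield (gross): A_g = 3.5×0.375 = 1.3125 in². φR_n = 0.90 × 50 × 1.3125 = 59.1 kips.
Governing: min(63.6, 87.8, 59.1) = 59.1 kips → gross-section yield.

59.1 kips (gross-section yield governs)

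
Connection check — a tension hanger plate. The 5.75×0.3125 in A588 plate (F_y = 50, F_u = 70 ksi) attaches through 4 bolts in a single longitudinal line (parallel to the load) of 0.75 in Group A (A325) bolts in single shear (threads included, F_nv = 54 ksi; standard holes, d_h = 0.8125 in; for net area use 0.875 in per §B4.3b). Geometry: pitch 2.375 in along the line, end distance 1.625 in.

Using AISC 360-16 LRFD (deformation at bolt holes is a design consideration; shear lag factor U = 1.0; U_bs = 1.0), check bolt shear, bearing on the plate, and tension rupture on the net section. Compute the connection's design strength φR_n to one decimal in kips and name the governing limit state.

Bolt shear: A_b = π(0.75)²/4 = 0.44179 in². φR_n = 0.75 × 54 × 0.44179 × 4 × 1 = 71.6 kips.
Bearing (0.3125 in plate, F_u = 70 ksi): end bolts L_c = 1.625 − 0.8125/2 = 1.21875, R_n = min(1.2×1.21875×0.3125×70, 2.4×0.75×0.3125×70) = 31.992 kips/bolt; interior L_c = 2.375 − 0.8125 = 1.5625, R_n = 39.375 kips/bolt. φR_n = 0.75 × (1×31.992 + 3×39.375) = 112.6 kips.
Tension rupture (net): A_n = (5.75 − 1×0.875)×0.3125 = 1.5234 in² (U = 1.0, A_e = A_n). φR_n = 0.75 × 70 × 1.5234 = 80.0 kips.
Governing: min(71.6, 112.6, 80.0) = 71.6 kips → bolt shear.

71.6 kips (bolt shear governs)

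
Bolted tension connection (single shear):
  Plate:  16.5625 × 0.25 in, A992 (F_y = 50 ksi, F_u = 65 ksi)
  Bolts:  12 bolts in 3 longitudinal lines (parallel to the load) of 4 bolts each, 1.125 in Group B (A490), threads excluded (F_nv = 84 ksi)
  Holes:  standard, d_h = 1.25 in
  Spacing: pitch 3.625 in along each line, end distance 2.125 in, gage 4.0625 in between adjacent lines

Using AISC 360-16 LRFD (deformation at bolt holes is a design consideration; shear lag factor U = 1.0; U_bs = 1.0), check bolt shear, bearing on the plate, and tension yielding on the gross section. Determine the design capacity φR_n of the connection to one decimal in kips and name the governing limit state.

Bolt shear: A_b = π(1.125)²/4 = 0.99402 in². φR_n = 0.75 × 84 × 0.99402 × 12 × 1 = 751.5 kips.
Bearing (0.25 in plate, F_u = 65 ksi): end bolts L_c = 2.125 − 1.25/2 = 1.5, R_n = min(1.2×1.5×0.25×65, 2.4×1.125×0.25×65) = 29.25 kips/bolt; interior L_c = 3.625 − 1.25 = 2.375, R_n = 43.875 kips/bolt. φR_n = 0.75 × (3×29.25 + 9×43.875) = 362.0 kips.
Tension yield (gross): A_g = 16.5625×0.25 = 4.1406 in². φR_n = 0.90 × 50 × 4.1406 = 186.3 kips.
Governing: min(751.5, 362.0, 186.3) = 186.3 kips → gross-section yield.

186.3 kips (gross-section yield governs)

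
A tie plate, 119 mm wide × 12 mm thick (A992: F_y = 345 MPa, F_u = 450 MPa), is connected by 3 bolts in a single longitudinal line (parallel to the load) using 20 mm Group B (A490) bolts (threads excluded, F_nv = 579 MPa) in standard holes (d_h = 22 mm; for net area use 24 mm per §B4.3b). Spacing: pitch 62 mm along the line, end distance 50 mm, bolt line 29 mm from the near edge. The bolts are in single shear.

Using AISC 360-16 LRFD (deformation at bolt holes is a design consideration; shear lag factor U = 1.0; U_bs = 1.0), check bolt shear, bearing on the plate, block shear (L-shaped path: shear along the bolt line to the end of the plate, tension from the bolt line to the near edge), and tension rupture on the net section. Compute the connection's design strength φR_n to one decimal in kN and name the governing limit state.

345.9 kN (block shear governs)

Bolt shear: A_b = π(20)²/4 = 314.16 mm². φR_n = 0.75 × 579 × 314.16 × 3 × 1 = 409.3 kN.
Bearing (12 mm plate, F_u = 450 MPa): end bolts L_c = 50 − 22/2 = 39, R_n = min(1.2×39×12×450, 2.4×20×12×450) = 252.72 kN/bolt; interior L_c = 62 − 22 = 40, R_n = 259.2 kN/bolt. φR_n = 0.75 × (1×252.72 + 2×259.2) = 578.3 kN.
Block shear: shear path 1×[50+2×62] = 1×174 mm, A_gv = 2088, A_nv = 1×(174 − 2.5×24)×12 = 1368 mm²; tension to near edge: (29 − 0.5×24)×12 = 204 mm². R_n = min(0.6×450×1368, 0.6×345×2088) + 1.0×450×204 = min(369.36, 432.22) + 91.8 = 461.16 kN. φR_n = 0.75 × 461.16 = 345.9 kN.
Tension rupture (net): A_n = (119 − 1×24)×12 = 1140 mm² (U = 1.0, A_e = A_n). φR_n = 0.75 × 450 × 1140 = 384.8 kN.
Governing: min(409.3, 578.3, 345.9, 384.8) = 345.9 kN → block shear.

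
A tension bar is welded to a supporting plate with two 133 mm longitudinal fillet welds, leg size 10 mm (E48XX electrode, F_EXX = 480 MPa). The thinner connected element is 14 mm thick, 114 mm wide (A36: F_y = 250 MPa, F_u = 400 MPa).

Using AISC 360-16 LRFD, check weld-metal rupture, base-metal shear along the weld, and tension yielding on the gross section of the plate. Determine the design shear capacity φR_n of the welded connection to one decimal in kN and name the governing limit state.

Weld metal: throat = 0.707×10 = 7.07 mm, L = 2×133 = 266 mm. φR_n = 0.75 × 0.6 × 480 × 7.07 × 266 = 406.2 kN.
Base metal shear (14 mm plate): yield φR_n = 1.0×0.6×250×14×266 = 558.6 kN; rupture φR_n = 0.75×0.6×400×14×266 = 670.3 kN; take 558.6 kN (yield).
Tension yield (gross): A_g = 114×14 = 1596 mm². φR_n = 0.90 × 250 × 1596 = 359.1 kN.
Governing: min(406.2, 558.6, 359.1) = 359.1 kN → gross-section yield.

359.1 kN (gross-section yield governs)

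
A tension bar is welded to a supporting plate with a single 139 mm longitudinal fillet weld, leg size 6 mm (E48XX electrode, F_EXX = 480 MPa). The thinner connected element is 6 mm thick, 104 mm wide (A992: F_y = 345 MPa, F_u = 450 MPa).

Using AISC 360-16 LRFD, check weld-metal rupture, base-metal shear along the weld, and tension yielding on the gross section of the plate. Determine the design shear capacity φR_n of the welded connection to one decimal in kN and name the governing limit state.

127.4 kN (weld metal governs)

Weld metal: throat = 0.707×6 = 4.242 mm, L = 139 mm. φR_n = 0.75 × 0.6 × 480 × 4.242 × 139 = 127.4 kN.
Base metal shear (6 mm plate): yield φR_n = 1.0×0.6×345×6×139 = 172.6 kN; rupture φR_n = 0.75×0.6×450×6×139 = 168.9 kN; take 168.9 kN (rupture).
Tension yield (gross): A_g = 104×6 = 624 mm². φR_n = 0.90 × 345 × 624 = 193.8 kN.
Governing: min(127.4, 168.9, 193.8) = 127.4 kN → weld metal.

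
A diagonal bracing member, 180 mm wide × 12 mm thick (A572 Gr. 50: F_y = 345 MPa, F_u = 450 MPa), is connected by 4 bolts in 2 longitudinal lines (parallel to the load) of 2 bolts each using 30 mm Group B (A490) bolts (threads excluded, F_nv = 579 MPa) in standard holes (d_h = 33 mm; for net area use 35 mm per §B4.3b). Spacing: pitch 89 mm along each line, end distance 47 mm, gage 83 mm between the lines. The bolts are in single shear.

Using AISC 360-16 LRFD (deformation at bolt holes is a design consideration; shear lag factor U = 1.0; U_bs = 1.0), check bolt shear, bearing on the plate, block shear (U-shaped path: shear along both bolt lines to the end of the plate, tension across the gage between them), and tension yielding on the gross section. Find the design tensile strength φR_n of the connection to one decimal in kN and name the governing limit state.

Bolt shear: A_b = π(30)²/4 = 706.86 mm². φR_n = 0.75 × 579 × 706.86 × 4 × 1 = 1227.8 kN.
Bearing (12 mm plate, F_u = 450 MPa): end bolts L_c = 47 − 33/2 = 30.5, R_n = min(1.2×30.5×12×450, 2.4×30×12×450) = 197.64 kN/bolt; interior L_c = 89 − 33 = 56, R_n = 362.88 kN/bolt. φR_n = 0.75 × (2×197.64 + 2×362.88) = 840.8 kN.
Block shear: shear path 2×[47+1×89] = 2×136 mm, A_gv = 3264, A_nv = 2×(136 − 1.5×35)×12 = 2004 mm²; tension across gage: (83 − 1×35)×12 = 576 mm². R_n = min(0.6×450×2004, 0.6×345×3264) + 1.0×450×576 = min(541.08, 675.65) + 259.2 = 800.28 kN. φR_n = 0.75 × 800.28 = 600.2 kN.
Tension yield (gross): A_g = 180×12 = 2160 mm². φR_n = 0.90 × 345 × 2160 = 670.7 kN.
Governing: min(1227.8, 840.8, 600.2, 670.7) = 600.2 kN → block shear.

600.2 kN (block shear governs)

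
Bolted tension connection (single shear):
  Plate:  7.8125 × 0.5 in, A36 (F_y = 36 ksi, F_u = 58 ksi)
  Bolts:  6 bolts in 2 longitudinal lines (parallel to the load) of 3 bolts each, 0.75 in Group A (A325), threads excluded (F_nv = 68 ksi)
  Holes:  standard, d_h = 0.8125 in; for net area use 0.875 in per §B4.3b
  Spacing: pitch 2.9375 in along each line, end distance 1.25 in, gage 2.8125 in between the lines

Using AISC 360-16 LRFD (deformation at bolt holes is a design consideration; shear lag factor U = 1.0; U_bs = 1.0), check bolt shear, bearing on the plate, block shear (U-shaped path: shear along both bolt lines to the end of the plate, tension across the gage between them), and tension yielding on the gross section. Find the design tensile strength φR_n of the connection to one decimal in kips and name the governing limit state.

Bolt shear: A_b = π(0.75)²/4 = 0.44179 in². φR_n = 0.75 × 68 × 0.44179 × 6 × 1 = 135.2 kips.
Bearing (0.5 in plate, F_u = 58 ksi): end bolts L_c = 1.25 − 0.8125/2 = 0.84375, R_n = min(1.2×0.84375×0.5×58, 2.4×0.75×0.5×58) = 29.363 kips/bolt; interior L_c = 2.9375 − 0.8125 = 2.125, R_n = 52.2 kips/bolt. φR_n = 0.75 × (2×29.363 + 4×52.2) = 200.6 kips.
Block shear: shear path 2×[1.25+2×2.9375] = 2×7.125 in, A_gv = 7.125, A_nv = 2×(7.125 − 2.5×0.875)×0.5 = 4.9375 in²; tension across gage: (2.8125 − 1×0.875)×0.5 = 0.96875 in². R_n = min(0.6×58×4.9375, 0.6×36×7.125) + 1.0×58×0.96875 = min(171.83, 153.9) + 56.188 = 210.09 kips. φR_n = 0.75 × 210.09 = 157.6 kips.
Tension yield (gross): A_g = 7.8125×0.5 = 3.9063 in². φR_n = 0.90 × 36 × 3.9063 = 126.6 kips.
Governing: min(135.2, 200.6, 157.6, 126.6) = 126.6 kips → gross-section yield.

126.6 kips (gross-section yield governs)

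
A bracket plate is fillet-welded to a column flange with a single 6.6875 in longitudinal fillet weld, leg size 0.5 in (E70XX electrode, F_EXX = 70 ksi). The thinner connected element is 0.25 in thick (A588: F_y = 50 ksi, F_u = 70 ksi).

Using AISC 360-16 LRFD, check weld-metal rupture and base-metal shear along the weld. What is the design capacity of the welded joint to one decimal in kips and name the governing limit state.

50.2 kips (base-metal shear governs)

Weld metal: throat = 0.707×0.5 = 0.3535 in, L = 6.6875 in. φR_n = 0.75 × 0.6 × 70 × 0.3535 × 6.6875 = 74.5 kips.
Base metal shear (0.25 in plate): yield φR_n = 1.0×0.6×50×0.25×6.6875 = 50.2 kips; rupture φR_n = 0.75×0.6×70×0.25×6.6875 = 52.7 kips; take 50.2 kips (yield).
Governing: min(74.5, 50.2) = 50.2 kips → base-metal shear.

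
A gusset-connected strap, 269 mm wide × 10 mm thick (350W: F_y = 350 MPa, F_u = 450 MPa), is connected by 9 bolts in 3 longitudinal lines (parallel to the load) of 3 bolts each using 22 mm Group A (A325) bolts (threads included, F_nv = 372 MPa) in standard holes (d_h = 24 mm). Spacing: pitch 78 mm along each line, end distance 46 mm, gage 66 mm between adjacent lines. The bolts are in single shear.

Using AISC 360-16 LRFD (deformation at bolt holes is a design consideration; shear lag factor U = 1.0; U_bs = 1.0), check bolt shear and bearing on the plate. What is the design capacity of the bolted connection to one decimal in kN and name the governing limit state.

954.5 kN (bolt shear governs)

Bolt shear: A_b = π(22)²/4 = 380.13 mm². φR_n = 0.75 × 372 × 380.13 × 9 × 1 = 954.5 kN.
Bearing (10 mm plate, F_u = 450 MPa): end bolts L_c = 46 − 24/2 = 34, R_n = min(1.2×34×10×450, 2.4×22×10×450) = 183.6 kN/bolt; interior L_c = 78 − 24 = 54, R_n = 237.6 kN/bolt. φR_n = 0.75 × (3×183.6 + 6×237.6) = 1482.3 kN.
Governing: min(954.5, 1482.3) = 954.5 kN → bolt shear.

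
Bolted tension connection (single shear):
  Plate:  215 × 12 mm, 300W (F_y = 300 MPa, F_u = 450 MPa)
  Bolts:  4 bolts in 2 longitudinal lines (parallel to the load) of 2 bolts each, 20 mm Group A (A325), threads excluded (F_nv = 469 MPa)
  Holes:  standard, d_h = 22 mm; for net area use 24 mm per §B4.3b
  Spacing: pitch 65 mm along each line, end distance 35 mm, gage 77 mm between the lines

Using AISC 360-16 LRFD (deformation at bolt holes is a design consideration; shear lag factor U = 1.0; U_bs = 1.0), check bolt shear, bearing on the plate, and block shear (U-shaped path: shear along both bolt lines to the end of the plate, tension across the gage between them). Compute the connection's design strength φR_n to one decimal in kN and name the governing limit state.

442.0 kN (bolt shear governs)

Bolt shear: A_b = π(20)²/4 = 314.16 mm². φR_n = 0.75 × 469 × 314.16 × 4 × 1 = 442.0 kN.
Bearing (12 mm plate, F_u = 450 MPa): end bolts L_c = 35 − 22/2 = 24, R_n = min(1.2×24×12×450, 2.4×20×12×450) = 155.52 kN/bolt; interior L_c = 65 − 22 = 43, R_n = 259.2 kN/bolt. φR_n = 0.75 × (2×155.52 + 2×259.2) = 622.1 kN.
Block shear: shear path 2×[35+1×65] = 2×100 mm, A_gv = 2400, A_nv = 2×(100 − 1.5×24)×12 = 1536 mm²; tension across gage: (77 − 1×24)×12 = 636 mm². R_n = min(0.6×450×1536, 0.6×300×2400) + 1.0×450×636 = min(414.72, 432) + 286.2 = 700.92 kN. φR_n = 0.75 × 700.92 = 525.7 kN.
Governing: min(442.0, 622.1, 525.7) = 442.0 kN → bolt shear.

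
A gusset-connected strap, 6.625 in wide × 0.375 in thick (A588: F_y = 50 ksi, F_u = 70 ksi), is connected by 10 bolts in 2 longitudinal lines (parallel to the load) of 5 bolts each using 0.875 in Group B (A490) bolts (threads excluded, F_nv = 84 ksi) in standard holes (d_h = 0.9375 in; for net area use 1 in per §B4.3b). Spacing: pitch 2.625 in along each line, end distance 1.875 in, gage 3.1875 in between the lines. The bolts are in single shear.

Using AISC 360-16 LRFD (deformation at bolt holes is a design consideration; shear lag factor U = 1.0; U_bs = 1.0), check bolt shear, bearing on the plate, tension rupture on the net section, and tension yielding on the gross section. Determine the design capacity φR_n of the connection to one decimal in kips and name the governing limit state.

Bolt shear: A_b = π(0.875)²/4 = 0.60132 in². φR_n = 0.75 × 84 × 0.60132 × 10 × 1 = 378.8 kips.
Bearing (0.375 in plate, F_u = 70 ksi): end bolts L_c = 1.875 − 0.9375/2 = 1.40625, R_n = min(1.2×1.40625×0.375×70, 2.4×0.875×0.375×70) = 44.297 kips/bolt; interior L_c = 2.625 − 0.9375 = 1.6875, R_n = 53.156 kips/bolt. φR_n = 0.75 × (2×44.297 + 8×53.156) = 385.4 kips.
Tension rupture (net): A_n = (6.625 − 2×1)×0.375 = 1.7344 in² (U = 1.0, A_e = A_n). φR_n = 0.75 × 70 × 1.7344 = 91.1 kips.
Tension yield (gross): A_g = 6.625×0.375 = 2.4844 in². φR_n = 0.90 × 50 × 2.4844 = 111.8 kips.
Governing: min(378.8, 385.4, 91.1, 111.8) = 91.1 kips → net-section rupture.

91.1 kips (net-section rupture governs)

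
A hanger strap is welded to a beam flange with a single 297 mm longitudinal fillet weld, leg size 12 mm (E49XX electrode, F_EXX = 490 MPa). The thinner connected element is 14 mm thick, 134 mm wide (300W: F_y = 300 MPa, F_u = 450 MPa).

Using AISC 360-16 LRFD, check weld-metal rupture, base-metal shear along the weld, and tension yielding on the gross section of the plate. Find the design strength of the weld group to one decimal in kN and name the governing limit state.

506.5 kN (gross-section yield governs)

Weld metal: throat = 0.707×12 = 8.484 mm, L = 297 mm. φR_n = 0.75 × 0.6 × 490 × 8.484 × 297 = 555.6 kN.
Base metal shear (14 mm plate): yield φR_n = 1.0×0.6×300×14×297 = 748.4 kN; rupture φR_n = 0.75×0.6×450×14×297 = 842.0 kN; take 748.4 kN (yield).
Tension yield (gross): A_g = 134×14 = 1876 mm². φR_n = 0.90 × 300 × 1876 = 506.5 kN.
Governing: min(555.6, 748.4, 506.5) = 506.5 kN → gross-section yield.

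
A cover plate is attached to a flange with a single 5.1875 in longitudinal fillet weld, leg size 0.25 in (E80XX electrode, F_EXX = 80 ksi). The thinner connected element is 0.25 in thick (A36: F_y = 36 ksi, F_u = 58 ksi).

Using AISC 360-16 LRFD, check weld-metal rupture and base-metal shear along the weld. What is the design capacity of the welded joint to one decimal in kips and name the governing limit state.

28.0 kips (base-metal shear governs)

Weld metal: throat = 0.707×0.25 = 0.17675 in, L = 5.1875 in. φR_n = 0.75 × 0.6 × 80 × 0.17675 × 5.1875 = 33.0 kips.
Base metal shear (0.25 in plate): yield φR_n = 1.0×0.6×36×0.25×5.1875 = 28.0 kips; rupture φR_n = 0.75×0.6×58×0.25×5.1875 = 33.8 kips; take 28.0 kips (yield).
Governing: min(33.0, 28.0) = 28.0 kips → base-metal shear.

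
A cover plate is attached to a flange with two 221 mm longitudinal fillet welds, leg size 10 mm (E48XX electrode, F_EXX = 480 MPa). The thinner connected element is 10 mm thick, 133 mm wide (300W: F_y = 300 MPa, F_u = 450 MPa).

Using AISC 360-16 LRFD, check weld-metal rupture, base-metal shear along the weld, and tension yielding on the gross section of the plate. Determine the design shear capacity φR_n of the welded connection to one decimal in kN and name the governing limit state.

Weld metal: throat = 0.707×10 = 7.07 mm, L = 2×221 = 442 mm. φR_n = 0.75 × 0.6 × 480 × 7.07 × 442 = 675.0 kN.
Base metal shear (10 mm plate): yield φR_n = 1.0×0.6×300×10×442 = 795.6 kN; rupture φR_n = 0.75×0.6×450×10×442 = 895.1 kN; take 795.6 kN (yield).
Tension yield (gross): A_g = 133×10 = 1330 mm². φR_n = 0.90 × 300 × 1330 = 359.1 kN.
Governing: min(675.0, 795.6, 359.1) = 359.1 kN → gross-section yield.

359.1 kN (gross-section yield governs)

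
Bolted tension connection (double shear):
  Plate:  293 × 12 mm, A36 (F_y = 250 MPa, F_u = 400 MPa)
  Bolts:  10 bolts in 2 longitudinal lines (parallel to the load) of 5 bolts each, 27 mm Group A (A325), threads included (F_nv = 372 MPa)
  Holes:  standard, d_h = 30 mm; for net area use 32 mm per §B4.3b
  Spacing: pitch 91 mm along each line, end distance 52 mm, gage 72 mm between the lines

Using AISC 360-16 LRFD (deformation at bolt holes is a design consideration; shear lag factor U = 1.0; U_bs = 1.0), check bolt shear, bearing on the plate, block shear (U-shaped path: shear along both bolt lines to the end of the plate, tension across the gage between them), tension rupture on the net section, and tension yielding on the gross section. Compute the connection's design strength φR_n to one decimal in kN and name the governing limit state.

791.1 kN (gross-section yield governs)

Bolt shear: A_b = π(27)²/4 = 572.56 mm². φR_n = 0.75 × 372 × 572.56 × 10 × 2 = 3194.9 kN.
Bearing (12 mm plate, F_u = 400 MPa): end bolts L_c = 52 − 30/2 = 37, R_n = min(1.2×37×12×400, 2.4×27×12×400) = 213.12 kN/bolt; interior L_c = 91 − 30 = 61, R_n = 311.04 kN/bolt. φR_n = 0.75 × (2×213.12 + 8×311.04) = 2185.9 kN.
Block shear: shear path 2×[52+4×91] = 2×416 mm, A_gv = 9984, A_nv = 2×(416 − 4.5×32)×12 = 6528 mm²; tension across gage: (72 − 1×32)×12 = 480 mm². R_n = min(0.6×400×6528, 0.6×250×9984) + 1.0×400×480 = min(1566.7, 1497.6) + 192 = 1689.6 kN. φR_n = 0.75 × 1689.6 = 1267.2 kN.
Tension rupture (net): A_n = (293 − 2×32)×12 = 2748 mm² (U = 1.0, A_e = A_n). φR_n = 0.75 × 400 × 2748 = 824.4 kN.
Tension yield (gross): A_g = 293×12 = 3516 mm². φR_n = 0.90 × 250 × 3516 = 791.1 kN.
Governing: min(3194.9, 2185.9, 1267.2, 824.4, 791.1) = 791.1 kN → gross-section yield.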